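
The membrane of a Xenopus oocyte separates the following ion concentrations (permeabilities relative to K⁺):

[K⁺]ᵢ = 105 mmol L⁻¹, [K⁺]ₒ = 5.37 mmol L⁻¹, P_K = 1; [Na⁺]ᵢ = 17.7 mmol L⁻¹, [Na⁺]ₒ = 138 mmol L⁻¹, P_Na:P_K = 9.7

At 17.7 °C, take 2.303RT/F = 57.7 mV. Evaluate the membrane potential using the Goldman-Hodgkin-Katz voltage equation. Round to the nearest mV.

40 mV

Vm = 57.7 · log₁₀[(Σ P·[cation]ₒ + Σ P·[anion]ᵢ) / (Σ P·[cation]ᵢ + Σ P·[anion]ₒ)]
Numerator = 1×5.37 + 9.7×138 = 1344
Denominator = 1×105 + 9.7×17.7 = 276.7
Vm = 57.7 · log₁₀(4.8573) = 57.7 × (0.6864) = 39.61 mV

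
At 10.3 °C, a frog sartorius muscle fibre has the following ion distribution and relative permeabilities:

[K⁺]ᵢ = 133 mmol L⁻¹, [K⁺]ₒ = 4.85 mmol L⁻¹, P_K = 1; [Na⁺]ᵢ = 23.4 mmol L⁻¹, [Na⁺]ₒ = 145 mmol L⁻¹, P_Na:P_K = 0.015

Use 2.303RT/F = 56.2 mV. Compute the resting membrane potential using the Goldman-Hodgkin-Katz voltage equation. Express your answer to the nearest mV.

-72 mV

Vm = 56.2 · log₁₀[(Σ P·[cation]ₒ + Σ P·[anion]ᵢ) / (Σ P·[cation]ᵢ + Σ P·[anion]ₒ)]
Numerator = 1×4.85 + 0.015×145 = 7.025
Denominator = 1×133 + 0.015×23.4 = 133.4
Vm = 56.2 · log₁₀(0.052681) = 56.2 × (-1.2783) = -71.84 mV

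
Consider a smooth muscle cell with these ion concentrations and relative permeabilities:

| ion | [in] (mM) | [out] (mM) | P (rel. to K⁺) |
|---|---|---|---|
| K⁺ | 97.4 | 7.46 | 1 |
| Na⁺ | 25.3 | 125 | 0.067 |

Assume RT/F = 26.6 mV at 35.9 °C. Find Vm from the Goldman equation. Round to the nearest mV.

Vm = 26.6 · ln[(Σ P·[cation]ₒ + Σ P·[anion]ᵢ) / (Σ P·[cation]ᵢ + Σ P·[anion]ₒ)]
Numerator = 1×7.46 + 0.067×125 = 15.84
Denominator = 1×97.4 + 0.067×25.3 = 99.1
Vm = 26.6 · ln(0.1598) = 26.6 × (-1.8339) = -48.78 mV

-49 mV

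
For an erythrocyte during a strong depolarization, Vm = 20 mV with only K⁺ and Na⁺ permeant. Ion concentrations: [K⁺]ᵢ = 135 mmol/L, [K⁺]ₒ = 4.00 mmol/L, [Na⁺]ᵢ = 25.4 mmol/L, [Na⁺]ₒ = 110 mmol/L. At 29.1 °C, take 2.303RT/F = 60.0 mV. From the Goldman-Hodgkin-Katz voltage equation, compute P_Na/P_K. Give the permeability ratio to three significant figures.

Let α = P_Na/P_K. GHK: Vm = 60.0·log₁₀[(Kₒ + α·Naₒ)/(Kᵢ + α·Naᵢ)].
10^(Vm/60.0) = 10^(20.0/60.0) = 2.1544
So 2.1544·(Kᵢ + α·Naᵢ) = Kₒ + α·Naₒ → α = (2.1544·135.0 − 4.0) / (110.0 − 2.1544·25.4)
α = (290.8 − 4.0) / (110.0 − 54.72) = 286.8/55.28 = 5.189

5.19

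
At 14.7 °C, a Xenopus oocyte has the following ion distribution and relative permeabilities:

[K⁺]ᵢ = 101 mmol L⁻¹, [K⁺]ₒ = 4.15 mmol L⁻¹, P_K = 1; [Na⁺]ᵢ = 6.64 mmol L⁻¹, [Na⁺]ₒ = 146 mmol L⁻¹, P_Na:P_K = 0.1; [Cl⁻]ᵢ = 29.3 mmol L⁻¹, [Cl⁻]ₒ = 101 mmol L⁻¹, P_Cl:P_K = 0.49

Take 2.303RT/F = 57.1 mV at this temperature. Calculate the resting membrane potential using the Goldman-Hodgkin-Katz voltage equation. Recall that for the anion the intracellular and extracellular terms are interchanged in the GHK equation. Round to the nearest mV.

Vm = 57.1 · log₁₀[(Σ P·[cation]ₒ + Σ P·[anion]ᵢ) / (Σ P·[cation]ᵢ + Σ P·[anion]ₒ)]
Numerator = 1×4.15 + 0.1×146 + 0.49×29.3 = 33.11
Denominator = 1×101 + 0.1×6.64 + 0.49×101 = 151.2
Vm = 57.1 · log₁₀(0.21903) = 57.1 × (-0.6595) = -37.66 mV

-38 mV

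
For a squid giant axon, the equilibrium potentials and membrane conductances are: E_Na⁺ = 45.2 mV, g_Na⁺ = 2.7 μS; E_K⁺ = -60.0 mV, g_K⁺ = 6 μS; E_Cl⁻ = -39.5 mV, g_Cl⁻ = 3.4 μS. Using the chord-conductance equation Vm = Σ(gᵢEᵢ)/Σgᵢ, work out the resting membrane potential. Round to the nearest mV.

-31 mV

Σ gᵢEᵢ = 2.7·(45.2) + 6·(-60.0) + 3.4·(-39.5) = -372.26
Σ gᵢ = 2.7 + 6 + 3.4 = 12.1
Vm = -372.26 / 12.1 = -30.77 mV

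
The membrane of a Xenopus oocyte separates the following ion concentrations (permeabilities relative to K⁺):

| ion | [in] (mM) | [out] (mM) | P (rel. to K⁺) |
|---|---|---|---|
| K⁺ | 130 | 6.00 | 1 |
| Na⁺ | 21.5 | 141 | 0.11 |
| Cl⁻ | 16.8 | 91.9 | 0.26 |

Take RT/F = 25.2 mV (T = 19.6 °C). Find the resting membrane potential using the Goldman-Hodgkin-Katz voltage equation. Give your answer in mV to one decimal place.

Vm = 25.2 · ln[(Σ P·[cation]ₒ + Σ P·[anion]ᵢ) / (Σ P·[cation]ᵢ + Σ P·[anion]ₒ)]
Numerator = 1×6.00 + 0.11×141 + 0.26×16.8 = 25.88
Denominator = 1×130 + 0.11×21.5 + 0.26×91.9 = 156.3
Vm = 25.2 · ln(0.16561) = 25.2 × (-1.7981) = -45.31 mV

-45.3 mV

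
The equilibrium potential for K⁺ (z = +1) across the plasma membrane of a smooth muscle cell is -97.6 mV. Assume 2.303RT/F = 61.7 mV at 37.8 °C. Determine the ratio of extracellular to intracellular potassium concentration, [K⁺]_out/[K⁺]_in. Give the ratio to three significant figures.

0.0262

log₁₀([out]/[in]) = E·z/(61.7) = -97.6 × 1 / 61.7 = -1.5818
[out]/[in] = 10^(-1.5818) = 0.02619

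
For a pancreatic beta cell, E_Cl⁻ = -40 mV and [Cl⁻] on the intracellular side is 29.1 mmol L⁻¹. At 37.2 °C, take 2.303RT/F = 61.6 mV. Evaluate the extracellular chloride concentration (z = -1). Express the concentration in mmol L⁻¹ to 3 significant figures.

Nernst: E = (61.6/-1) · log₁₀([out]/[in]), so log₁₀([out]/[in]) = -40.0 × -1 / 61.6 = 0.6494.
[out]/[in] = 10^(0.6494) = 4.46.
[out] = 4.46 × 29.1 = 129.8 mmol L⁻¹.

130 mmol L⁻¹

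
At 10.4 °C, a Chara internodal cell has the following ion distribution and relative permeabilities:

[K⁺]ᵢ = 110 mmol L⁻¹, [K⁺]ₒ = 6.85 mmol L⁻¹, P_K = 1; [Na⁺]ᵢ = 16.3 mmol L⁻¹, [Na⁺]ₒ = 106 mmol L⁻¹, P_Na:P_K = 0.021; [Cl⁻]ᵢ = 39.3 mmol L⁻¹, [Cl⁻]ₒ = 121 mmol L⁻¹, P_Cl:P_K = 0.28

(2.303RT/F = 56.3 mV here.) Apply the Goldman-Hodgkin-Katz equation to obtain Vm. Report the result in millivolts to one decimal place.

-48.2 mV

Vm = 56.3 · log₁₀[(Σ P·[cation]ₒ + Σ P·[anion]ᵢ) / (Σ P·[cation]ᵢ + Σ P·[anion]ₒ)]
Numerator = 1×6.85 + 0.021×106 + 0.28×39.3 = 20.08
Denominator = 1×110 + 0.021×16.3 + 0.28×121 = 144.2
Vm = 56.3 · log₁₀(0.13923) = 56.3 × (-0.8563) = -48.21 mV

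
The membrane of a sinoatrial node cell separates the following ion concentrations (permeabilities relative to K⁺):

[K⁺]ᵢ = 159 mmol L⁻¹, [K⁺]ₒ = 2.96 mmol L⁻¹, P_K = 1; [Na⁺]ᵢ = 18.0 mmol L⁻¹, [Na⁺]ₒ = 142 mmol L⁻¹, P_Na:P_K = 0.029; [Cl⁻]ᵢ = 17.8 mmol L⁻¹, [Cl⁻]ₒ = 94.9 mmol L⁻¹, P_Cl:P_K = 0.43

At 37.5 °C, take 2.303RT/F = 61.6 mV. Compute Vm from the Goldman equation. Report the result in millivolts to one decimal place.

Vm = 61.6 · log₁₀[(Σ P·[cation]ₒ + Σ P·[anion]ᵢ) / (Σ P·[cation]ᵢ + Σ P·[anion]ₒ)]
Numerator = 1×2.96 + 0.029×142 + 0.43×17.8 = 14.73
Denominator = 1×159 + 0.029×18.0 + 0.43×94.9 = 200.3
Vm = 61.6 · log₁₀(0.073539) = 61.6 × (-1.1335) = -69.82 mV

-69.8 mV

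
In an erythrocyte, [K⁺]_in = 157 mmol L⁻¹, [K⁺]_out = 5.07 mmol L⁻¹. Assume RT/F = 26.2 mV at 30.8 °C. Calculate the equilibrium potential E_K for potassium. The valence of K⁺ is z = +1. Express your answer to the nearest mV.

-90 mV

E = (26.2/z) · ln([K⁺]_out/[K⁺]_in) with z = +1.
= (26.2/1) · ln(5.07/157) = 26.20 · ln(0.03229)
= 26.20 · (-3.4329) = -89.94 mV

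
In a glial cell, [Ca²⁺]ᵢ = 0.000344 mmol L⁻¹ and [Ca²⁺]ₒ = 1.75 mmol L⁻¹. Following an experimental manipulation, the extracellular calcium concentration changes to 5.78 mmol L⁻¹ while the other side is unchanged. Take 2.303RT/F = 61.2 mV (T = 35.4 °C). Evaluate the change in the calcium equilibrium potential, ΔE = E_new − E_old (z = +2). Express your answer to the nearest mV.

16 mV

E_old = (61.2/2)·log₁₀(1.75/0.000344) = 113.42 mV
E_new = (61.2/2)·log₁₀(5.78/0.000344) = 129.30 mV
ΔE = 129.30 − (113.42) = 15.88 mV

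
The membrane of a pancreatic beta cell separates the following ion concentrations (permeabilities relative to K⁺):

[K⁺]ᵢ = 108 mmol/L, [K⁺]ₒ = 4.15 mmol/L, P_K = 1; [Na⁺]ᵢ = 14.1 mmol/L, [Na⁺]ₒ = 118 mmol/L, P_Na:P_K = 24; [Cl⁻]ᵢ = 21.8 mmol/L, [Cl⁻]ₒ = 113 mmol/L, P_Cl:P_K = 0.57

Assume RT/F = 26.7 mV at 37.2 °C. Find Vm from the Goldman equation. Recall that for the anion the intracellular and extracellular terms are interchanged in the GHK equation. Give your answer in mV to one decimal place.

Vm = 26.7 · ln[(Σ P·[cation]ₒ + Σ P·[anion]ᵢ) / (Σ P·[cation]ᵢ + Σ P·[anion]ₒ)]
Numerator = 1×4.15 + 24×118 + 0.57×21.8 = 2849
Denominator = 1×108 + 24×14.1 + 0.57×113 = 510.8
Vm = 26.7 · ln(5.5766) = 26.7 × (1.7186) = 45.89 mV

45.9 mV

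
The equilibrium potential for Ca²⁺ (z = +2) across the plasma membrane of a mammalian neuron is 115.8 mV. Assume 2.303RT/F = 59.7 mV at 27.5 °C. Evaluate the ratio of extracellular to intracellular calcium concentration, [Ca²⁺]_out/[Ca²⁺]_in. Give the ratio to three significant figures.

7580

log₁₀([out]/[in]) = E·z/(59.7) = 115.8 × 2 / 59.7 = 3.8794
[out]/[in] = 10^(3.8794) = 7575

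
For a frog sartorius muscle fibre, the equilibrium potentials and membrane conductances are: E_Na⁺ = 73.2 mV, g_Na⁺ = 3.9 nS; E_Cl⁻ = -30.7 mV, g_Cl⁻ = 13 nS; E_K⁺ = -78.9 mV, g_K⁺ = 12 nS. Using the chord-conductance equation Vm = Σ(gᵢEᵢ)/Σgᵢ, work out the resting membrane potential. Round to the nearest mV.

-37 mV

Σ gᵢEᵢ = 3.9·(73.2) + 13·(-30.7) + 12·(-78.9) = -1060.42
Σ gᵢ = 3.9 + 13 + 12 = 28.9
Vm = -1060.42 / 28.9 = -36.69 mV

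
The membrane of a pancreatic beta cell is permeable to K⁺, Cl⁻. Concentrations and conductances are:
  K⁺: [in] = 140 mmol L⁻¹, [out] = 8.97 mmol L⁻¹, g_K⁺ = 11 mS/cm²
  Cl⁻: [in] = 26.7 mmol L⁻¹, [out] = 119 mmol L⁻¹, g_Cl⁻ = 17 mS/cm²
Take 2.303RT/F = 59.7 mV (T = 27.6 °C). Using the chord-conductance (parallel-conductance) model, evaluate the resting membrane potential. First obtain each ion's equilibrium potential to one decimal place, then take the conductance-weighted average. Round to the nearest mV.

-51 mV

E_K⁺ = (59.7/1)·log₁₀(8.97/140) = -71.2 mV
E_Cl⁻ = (59.7/-1)·log₁₀(119/26.7) = -38.7 mV
Vm = (Σ gᵢEᵢ)/(Σ gᵢ) = (11·-71.2 + 17·-38.7) / (11 + 17)
= -1441.10 / 28 = -51.47 mV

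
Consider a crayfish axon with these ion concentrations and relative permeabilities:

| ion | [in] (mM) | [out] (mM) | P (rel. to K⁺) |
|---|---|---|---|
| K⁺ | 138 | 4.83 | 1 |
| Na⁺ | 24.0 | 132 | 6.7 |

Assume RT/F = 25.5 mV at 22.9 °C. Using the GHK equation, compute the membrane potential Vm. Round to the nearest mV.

28 mV

Vm = 25.5 · ln[(Σ P·[cation]ₒ + Σ P·[anion]ᵢ) / (Σ P·[cation]ᵢ + Σ P·[anion]ₒ)]
Numerator = 1×4.83 + 6.7×132 = 889.2
Denominator = 1×138 + 6.7×24.0 = 298.8
Vm = 25.5 · ln(2.976) = 25.5 × (1.0906) = 27.81 mV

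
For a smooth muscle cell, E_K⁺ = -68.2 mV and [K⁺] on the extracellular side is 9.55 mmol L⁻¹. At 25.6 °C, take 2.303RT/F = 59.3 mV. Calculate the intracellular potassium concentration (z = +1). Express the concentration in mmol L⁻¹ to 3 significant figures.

Nernst: E = (59.3/1) · log₁₀([out]/[in]), so log₁₀([out]/[in]) = -68.2 × 1 / 59.3 = -1.1501.
[out]/[in] = 10^(-1.1501) = 0.07078.
[in] = 9.55 / 0.07078 = 134.9 mmol L⁻¹.

135 mmol L⁻¹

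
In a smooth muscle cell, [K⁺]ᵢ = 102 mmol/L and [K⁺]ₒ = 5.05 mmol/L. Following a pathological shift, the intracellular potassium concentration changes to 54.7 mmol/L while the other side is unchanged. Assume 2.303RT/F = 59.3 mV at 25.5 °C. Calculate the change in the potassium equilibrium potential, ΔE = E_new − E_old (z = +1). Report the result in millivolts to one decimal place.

16.0 mV

E_old = (59.3/1)·log₁₀(5.05/102) = -77.40 mV
E_new = (59.3/1)·log₁₀(5.05/54.7) = -61.36 mV
ΔE = -61.36 − (-77.40) = 16.05 mV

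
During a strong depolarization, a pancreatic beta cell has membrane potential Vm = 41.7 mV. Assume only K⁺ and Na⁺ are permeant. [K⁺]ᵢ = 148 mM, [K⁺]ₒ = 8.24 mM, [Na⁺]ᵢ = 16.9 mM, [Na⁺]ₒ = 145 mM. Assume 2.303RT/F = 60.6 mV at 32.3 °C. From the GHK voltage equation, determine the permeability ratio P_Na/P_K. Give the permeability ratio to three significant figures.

Let α = P_Na/P_K. GHK: Vm = 60.6·log₁₀[(Kₒ + α·Naₒ)/(Kᵢ + α·Naᵢ)].
10^(Vm/60.6) = 10^(41.7/60.6) = 4.8766
So 4.8766·(Kᵢ + α·Naᵢ) = Kₒ + α·Naₒ → α = (4.8766·148.0 − 8.24) / (145.0 − 4.8766·16.9)
α = (721.7 − 8.24) / (145.0 − 82.41) = 713.5/62.59 = 11.4

11.4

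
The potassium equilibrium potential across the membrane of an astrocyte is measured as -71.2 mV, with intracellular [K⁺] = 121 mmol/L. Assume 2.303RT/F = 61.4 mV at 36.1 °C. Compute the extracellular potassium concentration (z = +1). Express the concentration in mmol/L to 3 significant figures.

Nernst: E = (61.4/1) · log₁₀([out]/[in]), so log₁₀([out]/[in]) = -71.2 × 1 / 61.4 = -1.1596.
[out]/[in] = 10^(-1.1596) = 0.06925.
[out] = 0.06925 × 121 = 8.379 mmol/L.

8.38 mmol/L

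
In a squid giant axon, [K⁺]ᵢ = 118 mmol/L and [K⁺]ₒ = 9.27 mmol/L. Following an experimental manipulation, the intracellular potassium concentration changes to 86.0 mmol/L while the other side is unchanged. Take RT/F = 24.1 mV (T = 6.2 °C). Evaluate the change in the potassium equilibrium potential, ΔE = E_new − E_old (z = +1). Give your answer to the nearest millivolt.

8 mV

E_old = (24.1/1)·ln(9.27/118) = -61.31 mV
E_new = (24.1/1)·ln(9.27/86.0) = -53.68 mV
ΔE = -53.68 − (-61.31) = 7.62 mV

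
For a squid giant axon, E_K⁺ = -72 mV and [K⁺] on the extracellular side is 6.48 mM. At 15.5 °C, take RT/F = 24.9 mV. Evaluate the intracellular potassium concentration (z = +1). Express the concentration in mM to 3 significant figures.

Nernst: E = (24.9/1) · ln([out]/[in]), so ln([out]/[in]) = -72.0 × 1 / 24.9 = -2.8916.
[out]/[in] = e^(-2.8916) = 0.05549.
[in] = 6.48 / 0.05549 = 116.8 mM.

117 mM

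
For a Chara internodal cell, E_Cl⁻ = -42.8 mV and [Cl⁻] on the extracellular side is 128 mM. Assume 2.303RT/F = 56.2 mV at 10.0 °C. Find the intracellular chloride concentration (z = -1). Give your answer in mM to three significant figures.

22.2 mM

Nernst: E = (56.2/-1) · log₁₀([out]/[in]), so log₁₀([out]/[in]) = -42.8 × -1 / 56.2 = 0.7616.
[out]/[in] = 10^(0.7616) = 5.775.
[in] = 128 / 5.775 = 22.16 mM.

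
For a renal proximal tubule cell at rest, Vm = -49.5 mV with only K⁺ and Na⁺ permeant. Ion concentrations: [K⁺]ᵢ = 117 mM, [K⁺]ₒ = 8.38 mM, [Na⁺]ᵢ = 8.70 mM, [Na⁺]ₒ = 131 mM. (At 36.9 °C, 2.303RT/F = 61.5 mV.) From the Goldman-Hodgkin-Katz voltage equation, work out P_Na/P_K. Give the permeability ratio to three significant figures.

0.0768

Let α = P_Na/P_K. GHK: Vm = 61.5·log₁₀[(Kₒ + α·Naₒ)/(Kᵢ + α·Naᵢ)].
10^(Vm/61.5) = 10^(-49.5/61.5) = 0.15672
So 0.15672·(Kᵢ + α·Naᵢ) = Kₒ + α·Naₒ → α = (0.15672·117.0 − 8.38) / (131.0 − 0.15672·8.7)
α = (18.34 − 8.38) / (131.0 − 1.363) = 9.956/129.6 = 0.0768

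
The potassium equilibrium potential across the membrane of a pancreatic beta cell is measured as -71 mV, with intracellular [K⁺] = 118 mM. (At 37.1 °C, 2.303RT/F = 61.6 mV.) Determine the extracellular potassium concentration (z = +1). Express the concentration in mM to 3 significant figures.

8.30 mM

Nernst: E = (61.6/1) · log₁₀([out]/[in]), so log₁₀([out]/[in]) = -71.0 × 1 / 61.6 = -1.1526.
[out]/[in] = 10^(-1.1526) = 0.07037.
[out] = 0.07037 × 118 = 8.304 mM.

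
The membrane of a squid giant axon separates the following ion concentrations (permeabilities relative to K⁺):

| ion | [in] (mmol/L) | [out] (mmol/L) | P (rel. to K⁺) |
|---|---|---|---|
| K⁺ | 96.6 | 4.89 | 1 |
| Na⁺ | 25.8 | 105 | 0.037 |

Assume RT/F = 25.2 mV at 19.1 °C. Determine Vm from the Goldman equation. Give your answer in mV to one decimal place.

-60.7 mV

Vm = 25.2 · ln[(Σ P·[cation]ₒ + Σ P·[anion]ᵢ) / (Σ P·[cation]ᵢ + Σ P·[anion]ₒ)]
Numerator = 1×4.89 + 0.037×105 = 8.775
Denominator = 1×96.6 + 0.037×25.8 = 97.55
Vm = 25.2 · ln(0.08995) = 25.2 × (-2.4085) = -60.69 mV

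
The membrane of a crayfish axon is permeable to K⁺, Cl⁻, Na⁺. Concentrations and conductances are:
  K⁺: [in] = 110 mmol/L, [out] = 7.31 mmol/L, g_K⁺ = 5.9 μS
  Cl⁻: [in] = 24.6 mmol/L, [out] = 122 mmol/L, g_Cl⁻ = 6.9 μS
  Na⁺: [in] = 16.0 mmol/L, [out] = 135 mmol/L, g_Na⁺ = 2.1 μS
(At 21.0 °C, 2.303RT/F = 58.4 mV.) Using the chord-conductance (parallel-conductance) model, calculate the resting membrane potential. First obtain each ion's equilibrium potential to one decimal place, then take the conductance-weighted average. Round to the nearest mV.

-38 mV

E_K⁺ = (58.4/1)·log₁₀(7.31/110) = -68.8 mV
E_Cl⁻ = (58.4/-1)·log₁₀(122/24.6) = -40.6 mV
E_Na⁺ = (58.4/1)·log₁₀(135/16.0) = 54.1 mV
Vm = (Σ gᵢEᵢ)/(Σ gᵢ) = (5.9·-68.8 + 6.9·-40.6 + 2.1·54.1) / (5.9 + 6.9 + 2.1)
= -572.45 / 14.9 = -38.42 mV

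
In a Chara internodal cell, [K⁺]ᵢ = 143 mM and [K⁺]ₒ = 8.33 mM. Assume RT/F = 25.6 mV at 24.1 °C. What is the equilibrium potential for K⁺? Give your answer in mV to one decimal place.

-72.8 mV

E = (25.6/z) · ln([K⁺]_out/[K⁺]_in) with z = +1.
= (25.6/1) · ln(8.33/143) = 25.60 · ln(0.05825)
= 25.60 · (-2.8430) = -72.78 mV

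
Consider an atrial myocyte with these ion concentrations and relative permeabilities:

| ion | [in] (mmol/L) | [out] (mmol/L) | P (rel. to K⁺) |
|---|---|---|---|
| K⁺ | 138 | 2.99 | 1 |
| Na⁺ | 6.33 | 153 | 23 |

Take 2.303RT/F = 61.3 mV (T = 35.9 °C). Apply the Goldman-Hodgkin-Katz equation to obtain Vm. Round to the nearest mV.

Vm = 61.3 · log₁₀[(Σ P·[cation]ₒ + Σ P·[anion]ᵢ) / (Σ P·[cation]ᵢ + Σ P·[anion]ₒ)]
Numerator = 1×2.99 + 23×153 = 3522
Denominator = 1×138 + 23×6.33 = 283.6
Vm = 61.3 · log₁₀(12.419) = 61.3 × (1.0941) = 67.07 mV

67 mV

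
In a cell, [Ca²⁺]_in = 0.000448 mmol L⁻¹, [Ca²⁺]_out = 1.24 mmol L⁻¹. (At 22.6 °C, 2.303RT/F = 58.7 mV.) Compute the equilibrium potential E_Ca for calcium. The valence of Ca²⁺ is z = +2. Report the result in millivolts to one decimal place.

101.0 mV

E = (58.7/z) · log₁₀([Ca²⁺]_out/[Ca²⁺]_in) with z = +2.
= (58.7/2) · log₁₀(1.24/0.000448) = 29.35 · log₁₀(2768)
= 29.35 · (3.4421) = 101.03 mV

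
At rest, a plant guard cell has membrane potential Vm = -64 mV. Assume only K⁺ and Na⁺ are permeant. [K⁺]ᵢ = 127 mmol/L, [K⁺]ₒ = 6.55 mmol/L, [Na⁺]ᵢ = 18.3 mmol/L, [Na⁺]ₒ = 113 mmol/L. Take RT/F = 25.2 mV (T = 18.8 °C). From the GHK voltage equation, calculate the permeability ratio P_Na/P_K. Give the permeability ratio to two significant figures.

0.031

Let α = P_Na/P_K. GHK: Vm = 25.2·ln[(Kₒ + α·Naₒ)/(Kᵢ + α·Naᵢ)].
e^(Vm/25.2) = e^(-64.0/25.2) = 0.078891
So 0.078891·(Kᵢ + α·Naᵢ) = Kₒ + α·Naₒ → α = (0.078891·127.0 − 6.55) / (113.0 − 0.078891·18.3)
α = (10.02 − 6.55) / (113.0 − 1.444) = 3.469/111.6 = 0.0311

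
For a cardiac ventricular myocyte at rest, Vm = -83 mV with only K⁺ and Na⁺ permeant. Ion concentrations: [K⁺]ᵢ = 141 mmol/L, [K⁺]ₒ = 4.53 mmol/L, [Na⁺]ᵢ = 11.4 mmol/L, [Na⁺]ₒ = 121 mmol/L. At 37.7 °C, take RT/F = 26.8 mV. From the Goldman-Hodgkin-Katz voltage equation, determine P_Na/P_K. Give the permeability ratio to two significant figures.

0.015

Let α = P_Na/P_K. GHK: Vm = 26.8·ln[(Kₒ + α·Naₒ)/(Kᵢ + α·Naᵢ)].
e^(Vm/26.8) = e^(-83.0/26.8) = 0.045184
So 0.045184·(Kᵢ + α·Naᵢ) = Kₒ + α·Naₒ → α = (0.045184·141.0 − 4.53) / (121.0 − 0.045184·11.4)
α = (6.371 − 4.53) / (121.0 − 0.5151) = 1.841/120.5 = 0.01528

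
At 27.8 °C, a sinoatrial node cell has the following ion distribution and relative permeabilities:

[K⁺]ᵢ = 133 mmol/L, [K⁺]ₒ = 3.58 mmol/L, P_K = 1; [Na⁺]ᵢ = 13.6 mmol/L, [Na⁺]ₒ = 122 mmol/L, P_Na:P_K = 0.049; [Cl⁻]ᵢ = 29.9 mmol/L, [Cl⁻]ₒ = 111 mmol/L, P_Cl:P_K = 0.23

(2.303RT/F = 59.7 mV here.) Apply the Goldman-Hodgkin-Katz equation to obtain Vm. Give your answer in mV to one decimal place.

Vm = 59.7 · log₁₀[(Σ P·[cation]ₒ + Σ P·[anion]ᵢ) / (Σ P·[cation]ᵢ + Σ P·[anion]ₒ)]
Numerator = 1×3.58 + 0.049×122 + 0.23×29.9 = 16.43
Denominator = 1×133 + 0.049×13.6 + 0.23×111 = 159.2
Vm = 59.7 · log₁₀(0.10324) = 59.7 × (-0.9862) = -58.87 mV

-58.9 mV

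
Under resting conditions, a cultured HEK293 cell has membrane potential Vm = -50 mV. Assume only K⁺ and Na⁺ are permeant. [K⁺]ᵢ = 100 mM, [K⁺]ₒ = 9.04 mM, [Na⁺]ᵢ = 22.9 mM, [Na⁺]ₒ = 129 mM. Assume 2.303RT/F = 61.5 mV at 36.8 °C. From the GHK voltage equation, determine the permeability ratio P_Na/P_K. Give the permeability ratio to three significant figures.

Let α = P_Na/P_K. GHK: Vm = 61.5·log₁₀[(Kₒ + α·Naₒ)/(Kᵢ + α·Naᵢ)].
10^(Vm/61.5) = 10^(-50.0/61.5) = 0.15381
So 0.15381·(Kᵢ + α·Naᵢ) = Kₒ + α·Naₒ → α = (0.15381·100.0 − 9.04) / (129.0 − 0.15381·22.9)
α = (15.38 − 9.04) / (129.0 − 3.522) = 6.341/125.5 = 0.05054

0.0505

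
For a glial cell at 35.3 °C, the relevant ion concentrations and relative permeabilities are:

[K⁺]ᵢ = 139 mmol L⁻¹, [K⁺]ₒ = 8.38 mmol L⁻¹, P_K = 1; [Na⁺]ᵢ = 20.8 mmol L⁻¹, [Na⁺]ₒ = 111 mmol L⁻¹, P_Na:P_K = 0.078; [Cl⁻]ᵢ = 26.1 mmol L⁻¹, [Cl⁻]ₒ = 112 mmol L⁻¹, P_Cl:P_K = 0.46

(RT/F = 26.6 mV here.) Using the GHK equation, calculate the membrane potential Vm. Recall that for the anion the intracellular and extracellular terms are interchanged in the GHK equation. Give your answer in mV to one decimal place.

-50.3 mV

Vm = 26.6 · ln[(Σ P·[cation]ₒ + Σ P·[anion]ᵢ) / (Σ P·[cation]ᵢ + Σ P·[anion]ₒ)]
Numerator = 1×8.38 + 0.078×111 + 0.46×26.1 = 29.04
Denominator = 1×139 + 0.078×20.8 + 0.46×112 = 192.1
Vm = 26.6 · ln(0.15116) = 26.6 × (-1.8894) = -50.26 mV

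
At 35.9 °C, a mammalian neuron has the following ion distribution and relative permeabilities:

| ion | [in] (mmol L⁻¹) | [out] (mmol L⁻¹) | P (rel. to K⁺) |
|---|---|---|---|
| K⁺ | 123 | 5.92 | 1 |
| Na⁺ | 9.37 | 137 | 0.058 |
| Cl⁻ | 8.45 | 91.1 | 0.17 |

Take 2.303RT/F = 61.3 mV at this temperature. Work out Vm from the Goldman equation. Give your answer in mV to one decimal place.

-58.7 mV

Vm = 61.3 · log₁₀[(Σ P·[cation]ₒ + Σ P·[anion]ᵢ) / (Σ P·[cation]ᵢ + Σ P·[anion]ₒ)]
Numerator = 1×5.92 + 0.058×137 + 0.17×8.45 = 15.3
Denominator = 1×123 + 0.058×9.37 + 0.17×91.1 = 139
Vm = 61.3 · log₁₀(0.11007) = 61.3 × (-0.9583) = -58.75 mV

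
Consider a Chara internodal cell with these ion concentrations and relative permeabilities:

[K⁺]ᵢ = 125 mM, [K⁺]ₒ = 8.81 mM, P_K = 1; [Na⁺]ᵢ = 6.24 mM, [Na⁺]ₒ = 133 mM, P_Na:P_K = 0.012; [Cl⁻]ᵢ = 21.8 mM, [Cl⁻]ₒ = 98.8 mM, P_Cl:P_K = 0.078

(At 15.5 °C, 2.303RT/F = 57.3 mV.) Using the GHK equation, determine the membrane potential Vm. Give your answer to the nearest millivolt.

Vm = 57.3 · log₁₀[(Σ P·[cation]ₒ + Σ P·[anion]ᵢ) / (Σ P·[cation]ᵢ + Σ P·[anion]ₒ)]
Numerator = 1×8.81 + 0.012×133 + 0.078×21.8 = 12.11
Denominator = 1×125 + 0.012×6.24 + 0.078×98.8 = 132.8
Vm = 57.3 · log₁₀(0.091176) = 57.3 × (-1.0401) = -59.60 mV

-60 mV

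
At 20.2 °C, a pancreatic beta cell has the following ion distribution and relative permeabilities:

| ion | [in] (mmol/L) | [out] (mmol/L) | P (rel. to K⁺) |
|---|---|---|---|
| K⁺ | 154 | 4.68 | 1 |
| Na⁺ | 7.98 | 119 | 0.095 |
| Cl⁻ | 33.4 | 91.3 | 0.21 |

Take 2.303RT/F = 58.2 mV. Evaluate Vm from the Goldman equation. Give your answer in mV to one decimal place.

Vm = 58.2 · log₁₀[(Σ P·[cation]ₒ + Σ P·[anion]ᵢ) / (Σ P·[cation]ᵢ + Σ P·[anion]ₒ)]
Numerator = 1×4.68 + 0.095×119 + 0.21×33.4 = 23
Denominator = 1×154 + 0.095×7.98 + 0.21×91.3 = 173.9
Vm = 58.2 · log₁₀(0.13223) = 58.2 × (-0.8787) = -51.14 mV

-51.1 mV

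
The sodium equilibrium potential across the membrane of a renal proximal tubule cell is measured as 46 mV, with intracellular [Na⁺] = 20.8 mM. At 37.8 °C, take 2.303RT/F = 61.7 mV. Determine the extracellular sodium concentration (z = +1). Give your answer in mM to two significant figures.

120 mM

Nernst: E = (61.7/1) · log₁₀([out]/[in]), so log₁₀([out]/[in]) = 46.0 × 1 / 61.7 = 0.7455.
[out]/[in] = 10^(0.7455) = 5.566.
[out] = 5.566 × 20.8 = 115.8 mM.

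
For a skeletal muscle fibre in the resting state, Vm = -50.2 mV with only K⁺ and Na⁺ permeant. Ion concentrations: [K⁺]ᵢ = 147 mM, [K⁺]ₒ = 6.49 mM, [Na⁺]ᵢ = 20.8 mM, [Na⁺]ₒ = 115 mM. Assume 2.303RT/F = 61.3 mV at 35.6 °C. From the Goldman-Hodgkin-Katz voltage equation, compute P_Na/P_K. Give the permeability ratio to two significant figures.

Let α = P_Na/P_K. GHK: Vm = 61.3·log₁₀[(Kₒ + α·Naₒ)/(Kᵢ + α·Naᵢ)].
10^(Vm/61.3) = 10^(-50.2/61.3) = 0.15173
So 0.15173·(Kᵢ + α·Naᵢ) = Kₒ + α·Naₒ → α = (0.15173·147.0 − 6.49) / (115.0 − 0.15173·20.8)
α = (22.3 − 6.49) / (115.0 − 3.156) = 15.81/111.8 = 0.1414

0.14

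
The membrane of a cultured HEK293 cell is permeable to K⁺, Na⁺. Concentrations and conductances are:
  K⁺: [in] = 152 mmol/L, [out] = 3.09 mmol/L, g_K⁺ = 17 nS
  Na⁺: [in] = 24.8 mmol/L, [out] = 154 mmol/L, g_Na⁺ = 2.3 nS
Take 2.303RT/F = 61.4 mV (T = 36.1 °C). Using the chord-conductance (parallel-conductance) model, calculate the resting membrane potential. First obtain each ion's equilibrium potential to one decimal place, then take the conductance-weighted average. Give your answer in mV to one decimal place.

E_K⁺ = (61.4/1)·log₁₀(3.09/152) = -103.9 mV
E_Na⁺ = (61.4/1)·log₁₀(154/24.8) = 48.7 mV
Vm = (Σ gᵢEᵢ)/(Σ gᵢ) = (17·-103.9 + 2.3·48.7) / (17 + 2.3)
= -1654.29 / 19.3 = -85.71 mV

-85.7 mV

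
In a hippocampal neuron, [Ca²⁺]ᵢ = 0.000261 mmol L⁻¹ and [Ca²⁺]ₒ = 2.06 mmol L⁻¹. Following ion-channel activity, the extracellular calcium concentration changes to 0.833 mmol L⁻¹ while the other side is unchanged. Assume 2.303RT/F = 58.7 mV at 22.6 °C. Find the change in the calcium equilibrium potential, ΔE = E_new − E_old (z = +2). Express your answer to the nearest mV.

E_old = (58.7/2)·log₁₀(2.06/0.000261) = 114.38 mV
E_new = (58.7/2)·log₁₀(0.833/0.000261) = 102.84 mV
ΔE = 102.84 − (114.38) = -11.54 mV

-12 mV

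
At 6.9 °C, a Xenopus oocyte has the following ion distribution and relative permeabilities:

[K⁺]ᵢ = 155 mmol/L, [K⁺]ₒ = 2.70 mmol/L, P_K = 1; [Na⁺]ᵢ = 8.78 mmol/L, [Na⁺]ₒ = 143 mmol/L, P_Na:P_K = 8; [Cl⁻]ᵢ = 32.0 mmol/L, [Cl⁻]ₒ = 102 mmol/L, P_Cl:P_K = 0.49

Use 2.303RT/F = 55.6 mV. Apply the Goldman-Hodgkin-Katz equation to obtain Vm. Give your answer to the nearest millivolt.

Vm = 55.6 · log₁₀[(Σ P·[cation]ₒ + Σ P·[anion]ᵢ) / (Σ P·[cation]ᵢ + Σ P·[anion]ₒ)]
Numerator = 1×2.70 + 8×143 + 0.49×32.0 = 1162
Denominator = 1×155 + 8×8.78 + 0.49×102 = 275.2
Vm = 55.6 · log₁₀(4.2235) = 55.6 × (0.6257) = 34.79 mV

35 mV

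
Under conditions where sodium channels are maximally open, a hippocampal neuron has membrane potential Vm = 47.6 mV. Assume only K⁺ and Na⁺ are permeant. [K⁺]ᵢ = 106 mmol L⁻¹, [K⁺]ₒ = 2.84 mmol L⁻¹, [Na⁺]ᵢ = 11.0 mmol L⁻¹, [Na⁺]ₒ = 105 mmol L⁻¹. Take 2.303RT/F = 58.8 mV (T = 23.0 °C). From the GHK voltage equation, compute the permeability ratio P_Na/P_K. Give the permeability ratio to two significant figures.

20

Let α = P_Na/P_K. GHK: Vm = 58.8·log₁₀[(Kₒ + α·Naₒ)/(Kᵢ + α·Naᵢ)].
10^(Vm/58.8) = 10^(47.6/58.8) = 6.4495
So 6.4495·(Kᵢ + α·Naᵢ) = Kₒ + α·Naₒ → α = (6.4495·106.0 − 2.84) / (105.0 − 6.4495·11.0)
α = (683.6 − 2.84) / (105.0 − 70.94) = 680.8/34.06 = 19.99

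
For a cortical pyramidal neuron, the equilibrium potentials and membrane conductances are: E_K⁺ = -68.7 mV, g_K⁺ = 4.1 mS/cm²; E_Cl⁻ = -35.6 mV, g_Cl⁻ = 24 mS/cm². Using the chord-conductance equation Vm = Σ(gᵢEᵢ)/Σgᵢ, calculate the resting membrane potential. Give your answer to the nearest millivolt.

-40 mV

Σ gᵢEᵢ = 4.1·(-68.7) + 24·(-35.6) = -1136.07
Σ gᵢ = 4.1 + 24 = 28.1
Vm = -1136.07 / 28.1 = -40.43 mV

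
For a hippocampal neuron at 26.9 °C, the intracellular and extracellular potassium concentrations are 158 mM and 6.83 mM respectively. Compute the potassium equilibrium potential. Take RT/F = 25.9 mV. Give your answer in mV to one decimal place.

-81.4 mV

E = (25.9/z) · ln([K⁺]_out/[K⁺]_in) with z = +1.
= (25.9/1) · ln(6.83/158) = 25.90 · ln(0.04323)
= 25.90 · (-3.1413) = -81.36 mV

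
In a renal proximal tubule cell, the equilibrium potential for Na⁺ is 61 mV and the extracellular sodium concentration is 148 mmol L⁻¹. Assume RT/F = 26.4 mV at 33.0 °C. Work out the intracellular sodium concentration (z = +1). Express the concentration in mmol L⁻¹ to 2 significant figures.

15 mmol L⁻¹

Nernst: E = (26.4/1) · ln([out]/[in]), so ln([out]/[in]) = 61.0 × 1 / 26.4 = 2.3106.
[out]/[in] = e^(2.3106) = 10.08.
[in] = 148 / 10.08 = 14.68 mmol L⁻¹.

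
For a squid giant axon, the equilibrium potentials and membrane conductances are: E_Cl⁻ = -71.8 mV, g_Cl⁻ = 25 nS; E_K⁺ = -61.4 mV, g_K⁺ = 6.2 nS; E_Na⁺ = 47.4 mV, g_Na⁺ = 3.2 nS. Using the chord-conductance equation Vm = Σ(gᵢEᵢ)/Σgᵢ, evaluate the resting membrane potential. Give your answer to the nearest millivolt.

Σ gᵢEᵢ = 25·(-71.8) + 6.2·(-61.4) + 3.2·(47.4) = -2024.00
Σ gᵢ = 25 + 6.2 + 3.2 = 34.4
Vm = -2024.00 / 34.4 = -58.84 mV

-59 mV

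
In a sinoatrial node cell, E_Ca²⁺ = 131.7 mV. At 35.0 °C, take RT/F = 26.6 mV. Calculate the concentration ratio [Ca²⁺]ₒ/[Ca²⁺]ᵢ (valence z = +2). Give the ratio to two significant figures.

20000

ln([out]/[in]) = E·z/(26.6) = 131.7 × 2 / 26.6 = 9.9023
[out]/[in] = e^(9.9023) = 1.998e+04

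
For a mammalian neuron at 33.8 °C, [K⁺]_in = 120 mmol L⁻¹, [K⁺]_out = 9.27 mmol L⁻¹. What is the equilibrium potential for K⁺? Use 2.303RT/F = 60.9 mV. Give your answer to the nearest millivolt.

-68 mV

E = (60.9/z) · log₁₀([K⁺]_out/[K⁺]_in) with z = +1.
= (60.9/1) · log₁₀(9.27/120) = 60.90 · log₁₀(0.07725)
= 60.90 · (-1.1121) = -67.73 mV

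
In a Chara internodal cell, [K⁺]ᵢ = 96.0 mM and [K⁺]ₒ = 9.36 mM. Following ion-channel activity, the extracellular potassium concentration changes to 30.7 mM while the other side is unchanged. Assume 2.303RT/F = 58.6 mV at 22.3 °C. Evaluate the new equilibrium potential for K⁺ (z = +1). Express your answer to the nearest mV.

-29 mV

After the shift: [K⁺]_out = 30.7, [K⁺]_in = 96.0 mM.
E_new = (58.6/1)·log₁₀(30.7/96.0) = 58.60 · (-0.4951) = -29.01 mV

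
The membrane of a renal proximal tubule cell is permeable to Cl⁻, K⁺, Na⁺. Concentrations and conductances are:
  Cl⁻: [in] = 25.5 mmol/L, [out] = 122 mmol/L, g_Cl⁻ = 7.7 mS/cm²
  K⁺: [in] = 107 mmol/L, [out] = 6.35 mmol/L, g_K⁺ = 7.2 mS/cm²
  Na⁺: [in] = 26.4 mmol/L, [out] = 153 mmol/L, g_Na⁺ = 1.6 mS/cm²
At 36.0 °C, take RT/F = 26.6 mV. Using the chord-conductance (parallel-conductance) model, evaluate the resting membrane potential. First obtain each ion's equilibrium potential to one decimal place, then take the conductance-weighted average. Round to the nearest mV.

-48 mV

E_Cl⁻ = (26.6/-1)·ln(122/25.5) = -41.6 mV
E_K⁺ = (26.6/1)·ln(6.35/107) = -75.1 mV
E_Na⁺ = (26.6/1)·ln(153/26.4) = 46.7 mV
Vm = (Σ gᵢEᵢ)/(Σ gᵢ) = (7.7·-41.6 + 7.2·-75.1 + 1.6·46.7) / (7.7 + 7.2 + 1.6)
= -786.32 / 16.5 = -47.66 mV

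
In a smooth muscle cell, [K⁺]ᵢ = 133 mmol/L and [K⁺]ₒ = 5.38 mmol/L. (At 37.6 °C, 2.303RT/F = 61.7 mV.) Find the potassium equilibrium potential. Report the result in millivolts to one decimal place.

-86.0 mV

E = (61.7/z) · log₁₀([K⁺]_out/[K⁺]_in) with z = +1.
= (61.7/1) · log₁₀(5.38/133) = 61.70 · log₁₀(0.04045)
= 61.70 · (-1.3931) = -85.95 mV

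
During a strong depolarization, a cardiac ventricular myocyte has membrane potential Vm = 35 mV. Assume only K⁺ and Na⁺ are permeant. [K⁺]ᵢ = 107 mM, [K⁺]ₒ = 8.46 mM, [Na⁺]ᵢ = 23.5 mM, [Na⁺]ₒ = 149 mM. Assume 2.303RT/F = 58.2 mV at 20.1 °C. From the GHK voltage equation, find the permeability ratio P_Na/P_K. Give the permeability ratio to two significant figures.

7.6

Let α = P_Na/P_K. GHK: Vm = 58.2·log₁₀[(Kₒ + α·Naₒ)/(Kᵢ + α·Naᵢ)].
10^(Vm/58.2) = 10^(35.0/58.2) = 3.9937
So 3.9937·(Kᵢ + α·Naᵢ) = Kₒ + α·Naₒ → α = (3.9937·107.0 − 8.46) / (149.0 − 3.9937·23.5)
α = (427.3 − 8.46) / (149.0 − 93.85) = 418.9/55.15 = 7.595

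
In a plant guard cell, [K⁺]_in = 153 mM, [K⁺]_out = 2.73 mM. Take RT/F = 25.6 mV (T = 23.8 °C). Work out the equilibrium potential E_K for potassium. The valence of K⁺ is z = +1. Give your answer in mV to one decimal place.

-103.1 mV

E = (25.6/z) · ln([K⁺]_out/[K⁺]_in) with z = +1.
= (25.6/1) · ln(2.73/153) = 25.60 · ln(0.01784)
= 25.60 · (-4.0261) = -103.07 mV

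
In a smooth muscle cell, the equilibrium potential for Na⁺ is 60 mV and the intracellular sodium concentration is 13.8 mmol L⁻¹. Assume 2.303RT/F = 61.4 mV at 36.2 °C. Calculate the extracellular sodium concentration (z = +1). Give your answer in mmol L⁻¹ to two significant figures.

130 mmol L⁻¹

Nernst: E = (61.4/1) · log₁₀([out]/[in]), so log₁₀([out]/[in]) = 60.0 × 1 / 61.4 = 0.9772.
[out]/[in] = 10^(0.9772) = 9.489.
[out] = 9.489 × 13.8 = 130.9 mmol L⁻¹.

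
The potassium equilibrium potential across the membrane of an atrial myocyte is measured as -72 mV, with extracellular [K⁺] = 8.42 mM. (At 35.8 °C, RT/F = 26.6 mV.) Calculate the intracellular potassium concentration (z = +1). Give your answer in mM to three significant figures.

126 mM

Nernst: E = (26.6/1) · ln([out]/[in]), so ln([out]/[in]) = -72.0 × 1 / 26.6 = -2.7068.
[out]/[in] = e^(-2.7068) = 0.06675.
[in] = 8.42 / 0.06675 = 126.1 mM.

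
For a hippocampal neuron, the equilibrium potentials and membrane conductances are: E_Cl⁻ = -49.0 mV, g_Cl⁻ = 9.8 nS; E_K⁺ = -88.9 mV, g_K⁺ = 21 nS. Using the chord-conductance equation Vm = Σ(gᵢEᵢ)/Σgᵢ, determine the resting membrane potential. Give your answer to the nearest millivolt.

Σ gᵢEᵢ = 9.8·(-49.0) + 21·(-88.9) = -2347.10
Σ gᵢ = 9.8 + 21 = 30.8
Vm = -2347.10 / 30.8 = -76.20 mV

-76 mV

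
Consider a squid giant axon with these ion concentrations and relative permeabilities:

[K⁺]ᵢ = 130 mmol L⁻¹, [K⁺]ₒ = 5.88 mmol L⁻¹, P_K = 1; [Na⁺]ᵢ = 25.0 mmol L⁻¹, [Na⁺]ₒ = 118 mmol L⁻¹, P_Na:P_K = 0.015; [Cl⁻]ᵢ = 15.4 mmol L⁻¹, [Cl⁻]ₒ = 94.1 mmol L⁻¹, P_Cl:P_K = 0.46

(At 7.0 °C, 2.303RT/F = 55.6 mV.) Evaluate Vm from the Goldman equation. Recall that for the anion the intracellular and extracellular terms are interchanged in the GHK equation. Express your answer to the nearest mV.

-60 mV

Vm = 55.6 · log₁₀[(Σ P·[cation]ₒ + Σ P·[anion]ᵢ) / (Σ P·[cation]ᵢ + Σ P·[anion]ₒ)]
Numerator = 1×5.88 + 0.015×118 + 0.46×15.4 = 14.73
Denominator = 1×130 + 0.015×25.0 + 0.46×94.1 = 173.7
Vm = 55.6 · log₁₀(0.084843) = 55.6 × (-1.0714) = -59.57 mV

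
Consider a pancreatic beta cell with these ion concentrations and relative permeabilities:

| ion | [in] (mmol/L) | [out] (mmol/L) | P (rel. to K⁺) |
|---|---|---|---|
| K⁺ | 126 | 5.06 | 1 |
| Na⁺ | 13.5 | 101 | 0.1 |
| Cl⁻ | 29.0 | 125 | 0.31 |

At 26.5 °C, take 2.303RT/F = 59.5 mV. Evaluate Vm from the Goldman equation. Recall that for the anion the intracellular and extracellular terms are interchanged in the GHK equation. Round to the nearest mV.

-50 mV

Vm = 59.5 · log₁₀[(Σ P·[cation]ₒ + Σ P·[anion]ᵢ) / (Σ P·[cation]ᵢ + Σ P·[anion]ₒ)]
Numerator = 1×5.06 + 0.1×101 + 0.31×29.0 = 24.15
Denominator = 1×126 + 0.1×13.5 + 0.31×125 = 166.1
Vm = 59.5 · log₁₀(0.14539) = 59.5 × (-0.8375) = -49.83 mV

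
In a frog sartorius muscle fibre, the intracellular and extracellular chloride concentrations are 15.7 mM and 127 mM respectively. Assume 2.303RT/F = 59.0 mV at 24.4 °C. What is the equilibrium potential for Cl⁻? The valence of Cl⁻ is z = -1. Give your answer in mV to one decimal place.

E = (59.0/z) · log₁₀([Cl⁻]_out/[Cl⁻]_in) with z = -1.
For an anion, dividing by z = -1 reverses the sign.
= (59.0/-1) · log₁₀(127/15.7) = -59.00 · log₁₀(8.089)
= -59.00 · (0.9079) = -53.57 mV

-53.6 mV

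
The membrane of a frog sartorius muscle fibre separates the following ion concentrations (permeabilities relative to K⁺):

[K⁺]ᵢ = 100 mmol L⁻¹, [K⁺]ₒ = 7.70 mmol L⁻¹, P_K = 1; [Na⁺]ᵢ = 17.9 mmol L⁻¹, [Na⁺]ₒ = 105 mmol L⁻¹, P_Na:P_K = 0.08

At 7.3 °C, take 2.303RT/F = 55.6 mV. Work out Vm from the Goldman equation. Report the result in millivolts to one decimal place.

-44.4 mV

Vm = 55.6 · log₁₀[(Σ P·[cation]ₒ + Σ P·[anion]ᵢ) / (Σ P·[cation]ᵢ + Σ P·[anion]ₒ)]
Numerator = 1×7.70 + 0.08×105 = 16.1
Denominator = 1×100 + 0.08×17.9 = 101.4
Vm = 55.6 · log₁₀(0.15873) = 55.6 × (-0.7993) = -44.44 mV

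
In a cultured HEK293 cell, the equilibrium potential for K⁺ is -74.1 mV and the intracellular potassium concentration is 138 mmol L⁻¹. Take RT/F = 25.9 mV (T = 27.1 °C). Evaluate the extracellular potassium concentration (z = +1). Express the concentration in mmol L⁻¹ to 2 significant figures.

7.9 mmol L⁻¹

Nernst: E = (25.9/1) · ln([out]/[in]), so ln([out]/[in]) = -74.1 × 1 / 25.9 = -2.8610.
[out]/[in] = e^(-2.8610) = 0.05721.
[out] = 0.05721 × 138 = 7.895 mmol L⁻¹.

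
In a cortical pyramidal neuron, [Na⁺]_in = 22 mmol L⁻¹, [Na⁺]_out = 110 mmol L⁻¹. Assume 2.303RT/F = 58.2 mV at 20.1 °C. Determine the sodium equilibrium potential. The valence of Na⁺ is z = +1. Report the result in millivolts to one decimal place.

40.7 mV

E = (58.2/z) · log₁₀([Na⁺]_out/[Na⁺]_in) with z = +1.
= (58.2/1) · log₁₀(110/22) = 58.20 · log₁₀(5)
= 58.20 · (0.6990) = 40.68 mV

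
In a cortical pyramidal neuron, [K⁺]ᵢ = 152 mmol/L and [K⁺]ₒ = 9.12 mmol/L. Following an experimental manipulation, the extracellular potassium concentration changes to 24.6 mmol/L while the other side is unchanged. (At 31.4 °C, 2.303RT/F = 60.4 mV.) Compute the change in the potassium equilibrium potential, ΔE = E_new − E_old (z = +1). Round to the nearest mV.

E_old = (60.4/1)·log₁₀(9.12/152) = -73.80 mV
E_new = (60.4/1)·log₁₀(24.6/152) = -47.77 mV
ΔE = -47.77 − (-73.80) = 26.03 mV

26 mV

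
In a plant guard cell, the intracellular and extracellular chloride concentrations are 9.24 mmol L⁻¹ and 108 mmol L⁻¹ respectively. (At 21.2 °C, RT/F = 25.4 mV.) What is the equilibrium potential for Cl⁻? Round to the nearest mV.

-62 mV

E = (25.4/z) · ln([Cl⁻]_out/[Cl⁻]_in) with z = -1.
For an anion, dividing by z = -1 reverses the sign.
= (25.4/-1) · ln(108/9.24) = -25.40 · ln(11.69)
= -25.40 · (2.4586) = -62.45 mV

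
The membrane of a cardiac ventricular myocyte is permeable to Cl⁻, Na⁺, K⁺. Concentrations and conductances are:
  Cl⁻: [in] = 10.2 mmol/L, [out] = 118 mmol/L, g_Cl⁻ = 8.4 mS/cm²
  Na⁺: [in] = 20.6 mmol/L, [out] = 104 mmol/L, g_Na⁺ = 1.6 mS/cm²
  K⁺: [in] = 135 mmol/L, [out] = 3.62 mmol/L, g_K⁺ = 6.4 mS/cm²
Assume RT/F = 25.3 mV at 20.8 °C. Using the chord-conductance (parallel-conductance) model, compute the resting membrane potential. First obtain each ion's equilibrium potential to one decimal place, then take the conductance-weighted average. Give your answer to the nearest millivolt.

-63 mV

E_Cl⁻ = (25.3/-1)·ln(118/10.2) = -61.9 mV
E_Na⁺ = (25.3/1)·ln(104/20.6) = 41.0 mV
E_K⁺ = (25.3/1)·ln(3.62/135) = -91.6 mV
Vm = (Σ gᵢEᵢ)/(Σ gᵢ) = (8.4·-61.9 + 1.6·41.0 + 6.4·-91.6) / (8.4 + 1.6 + 6.4)
= -1040.60 / 16.4 = -63.45 mV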